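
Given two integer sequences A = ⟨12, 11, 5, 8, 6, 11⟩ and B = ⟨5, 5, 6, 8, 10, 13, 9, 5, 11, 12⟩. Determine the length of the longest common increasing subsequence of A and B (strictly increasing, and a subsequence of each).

A longest common strictly increasing subsequence is 5, 6, 11 (length 3); it appears in order in both A and B, and no longer such subsequence exists.

3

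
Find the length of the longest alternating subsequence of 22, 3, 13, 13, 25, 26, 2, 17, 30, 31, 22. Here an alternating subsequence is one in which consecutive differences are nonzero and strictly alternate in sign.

6

A longest alternating subsequence is 22, 3, 13, 2, 30, 22 (positions 1,2,3,7,9,11); its 5 consecutive differences strictly alternate in sign, and length 6 is optimal.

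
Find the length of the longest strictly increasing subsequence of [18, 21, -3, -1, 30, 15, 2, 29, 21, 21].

4

Scanning left to right, the best length ending at each element is: 18→1, 21→2, -3→1, -1→2, 30→3, 15→3, 2→3, 29→4, 21→4, 21→4.
So the longest increasing subsequence has length 4, e.g. -3, -1, 15, 29.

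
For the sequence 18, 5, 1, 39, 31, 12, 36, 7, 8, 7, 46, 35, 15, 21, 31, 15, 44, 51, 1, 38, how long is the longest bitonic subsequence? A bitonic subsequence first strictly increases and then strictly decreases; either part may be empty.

Let inc[i] be the LIS ending at i and dec[i] the longest strictly decreasing subsequence starting at i. inc = [1, 1, 1, 2, 2, 2, 3, 2, 3, 2, 4, 4, 4, 5, 6, 4, 7, 8, 1, 7], dec = [5, 2, 1, 6, 5, 4, 5, 2, 3, 2, 5, 4, 2, 3, 3, 2, 2, 2, 1, 1].
max_i inc[i]+dec[i]−1 = 9, with one witness 5, 7, 8, 15, 21, 31, 44, 51, 38.

9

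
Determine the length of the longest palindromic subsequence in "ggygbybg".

Using dp[i][j] = 2 + dp[i+1][j−1] if the ends match, else max(dp[i+1][j], dp[i][j−1]):
dp[1][8] = 5. A witness is gbybg at positions 1,5,6,7,8.

5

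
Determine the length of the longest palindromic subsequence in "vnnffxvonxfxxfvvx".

One longest palindromic subsequence is vfxxfxxfv (positions 1,5,6,10,11,12,13,14,16); it reads the same forward and backward, and the interval DP gives dp[1][17] = 9.

9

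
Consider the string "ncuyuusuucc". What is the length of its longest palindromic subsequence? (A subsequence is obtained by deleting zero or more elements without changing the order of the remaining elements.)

7

Using dp[i][j] = 2 + dp[i+1][j−1] if the ends match, else max(dp[i+1][j], dp[i][j−1]):
dp[1][11] = 7. A witness is cuusuuc at positions 2,5,6,7,8,9,11.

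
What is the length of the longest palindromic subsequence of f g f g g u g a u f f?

One longest palindromic subsequence is ffuauff (positions 1,3,6,8,9,10,11); it reads the same forward and backward, and the interval DP gives dp[1][11] = 7.

7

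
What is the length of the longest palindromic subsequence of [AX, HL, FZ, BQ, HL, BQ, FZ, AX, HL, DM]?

Using dp[i][j] = 2 + dp[i+1][j−1] if the ends match, else max(dp[i+1][j], dp[i][j−1]):
dp[1][10] = 7. A witness is HL FZ BQ HL BQ FZ HL at positions 2,3,4,5,6,7,9.

7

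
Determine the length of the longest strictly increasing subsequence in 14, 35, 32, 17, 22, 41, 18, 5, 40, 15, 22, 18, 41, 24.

Let dp[i] be the longest increasing subsequence ending at position i. Then dp = [1, 2, 2, 2, 3, 4, 3, 1, 4, 2, 4, 3, 5, 5].
The maximum is 5; one witness is 14, 17, 22, 40, 41 at positions 1,4,5,9,13.

5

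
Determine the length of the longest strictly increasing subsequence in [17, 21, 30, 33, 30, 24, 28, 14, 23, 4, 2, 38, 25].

Scanning left to right, the best length ending at each element is: 17→1, 21→2, 30→3, 33→4, 30→3, 24→3, 28→4, 14→1, 23→3, 4→1, 2→1, 38→5, 25→4.
So the longest increasing subsequence has length 5, e.g. 17, 21, 30, 33, 38.

5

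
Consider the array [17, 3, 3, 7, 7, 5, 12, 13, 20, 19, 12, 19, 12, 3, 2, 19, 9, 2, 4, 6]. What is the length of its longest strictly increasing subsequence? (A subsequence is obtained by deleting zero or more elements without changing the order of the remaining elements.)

One longest increasing subsequence is 3, 7, 12, 13, 20 (positions 2,4,7,8,9), of length 5; no longer one exists.

5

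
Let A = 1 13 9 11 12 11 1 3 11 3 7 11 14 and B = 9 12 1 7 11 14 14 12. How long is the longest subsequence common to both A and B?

Backtracking the LCS table gives one alignment: 9 (A3,B1) → 12 (A5,B2) → 1 (A7,B3) → 7 (A11,B4) → 11 (A12,B5) → 14 (A13,B7).
So the longest common subsequence has length 6.

6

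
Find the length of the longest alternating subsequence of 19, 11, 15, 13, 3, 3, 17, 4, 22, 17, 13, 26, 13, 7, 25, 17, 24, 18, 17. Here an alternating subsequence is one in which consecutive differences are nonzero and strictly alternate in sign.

A longest alternating subsequence is 19, 11, 15, 13, 17, 4, 22, 17, 26, 13, 25, 17, 24, 18 (positions 1,2,3,4,7,8,9,10,12,13,15,16,17,18); its 13 consecutive differences strictly alternate in sign, and length 14 is optimal.

14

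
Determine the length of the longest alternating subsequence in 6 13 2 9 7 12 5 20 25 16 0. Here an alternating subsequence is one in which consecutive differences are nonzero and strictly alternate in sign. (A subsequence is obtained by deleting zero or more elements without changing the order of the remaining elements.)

9

A longest alternating subsequence is 6, 13, 2, 9, 7, 12, 5, 20, 16 (positions 1,2,3,4,5,6,7,8,10); its 8 consecutive differences strictly alternate in sign, and length 9 is optimal.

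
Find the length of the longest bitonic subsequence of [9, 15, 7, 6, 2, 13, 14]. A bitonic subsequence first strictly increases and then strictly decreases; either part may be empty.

One longest bitonic subsequence is 9, 15, 7, 6, 2 (positions 1,2,3,4,5): it rises to 15 then falls. Length 5 is optimal.

5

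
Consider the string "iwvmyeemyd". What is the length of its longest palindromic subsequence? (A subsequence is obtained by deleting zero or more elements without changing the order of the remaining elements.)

One longest palindromic subsequence is yeey (positions 5,6,7,9); it reads the same forward and backward, and the interval DP gives dp[1][10] = 4.

4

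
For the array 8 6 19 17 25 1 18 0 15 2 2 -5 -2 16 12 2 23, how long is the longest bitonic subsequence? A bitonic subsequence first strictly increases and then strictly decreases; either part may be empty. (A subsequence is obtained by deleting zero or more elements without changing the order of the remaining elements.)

Let inc[i] be the LIS ending at i and dec[i] the longest strictly decreasing subsequence starting at i. inc = [1, 1, 2, 2, 3, 1, 3, 1, 2, 2, 2, 1, 2, 3, 3, 3, 4], dec = [5, 4, 5, 4, 5, 3, 4, 2, 3, 2, 2, 1, 1, 3, 2, 1, 1].
max_i inc[i]+dec[i]−1 = 7, with one witness 8, 19, 25, 18, 16, 12, 2.

7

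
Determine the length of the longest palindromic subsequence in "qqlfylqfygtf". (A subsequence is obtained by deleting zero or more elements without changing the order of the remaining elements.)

One longest palindromic subsequence is fyfyf (positions 4,5,8,9,12); it reads the same forward and backward, and the interval DP gives dp[1][12] = 5.

5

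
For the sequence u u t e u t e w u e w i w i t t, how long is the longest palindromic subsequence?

7

Using dp[i][j] = 2 + dp[i+1][j−1] if the ends match, else max(dp[i+1][j], dp[i][j−1]):
dp[1][16] = 7. A witness is ttiwitt at positions 3,6,12,13,14,15,16.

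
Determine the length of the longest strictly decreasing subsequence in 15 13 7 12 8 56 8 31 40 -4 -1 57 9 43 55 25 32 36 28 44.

5

One longest decreasing subsequence is 15, 13, 12, 8, -4 (positions 1,2,4,5,10), of length 5; no longer one exists.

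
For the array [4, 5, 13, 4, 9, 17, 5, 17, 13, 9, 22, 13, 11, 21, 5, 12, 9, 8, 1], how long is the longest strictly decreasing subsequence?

6

Scanning left to right, the best length ending at each element is: 4→1, 5→1, 13→1, 4→2, 9→2, 17→1, 5→3, 17→1, 13→2, 9→3, 22→1, 13→2, 11→3, 21→2, 5→4, 12→3, 9→4, 8→5, 1→6.
So the longest decreasing subsequence has length 6, e.g. 17, 13, 11, 9, 8, 1.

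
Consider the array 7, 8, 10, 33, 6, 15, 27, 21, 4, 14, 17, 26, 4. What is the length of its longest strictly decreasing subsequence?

5

Scanning left to right, the best length ending at each element is: 7→1, 8→1, 10→1, 33→1, 6→2, 15→2, 27→2, 21→3, 4→4, 14→4, 17→4, 26→3, 4→5.
So the longest decreasing subsequence has length 5, e.g. 33, 27, 21, 14, 4.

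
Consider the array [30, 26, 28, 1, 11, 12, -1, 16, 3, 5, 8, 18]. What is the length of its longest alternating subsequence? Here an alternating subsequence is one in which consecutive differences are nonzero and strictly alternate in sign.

A longest alternating subsequence is 30, 26, 28, 1, 11, -1, 16, 3, 5 (positions 1,2,3,4,5,7,8,9,10); its 8 consecutive differences strictly alternate in sign, and length 9 is optimal.

9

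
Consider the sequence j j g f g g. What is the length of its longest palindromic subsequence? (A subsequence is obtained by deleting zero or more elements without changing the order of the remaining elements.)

One longest palindromic subsequence is ggg (positions 3,5,6); it reads the same forward and backward, and the interval DP gives dp[1][6] = 3.

3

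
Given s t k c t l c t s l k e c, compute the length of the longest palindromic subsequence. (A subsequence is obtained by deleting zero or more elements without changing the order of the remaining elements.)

One longest palindromic subsequence is stclcts (positions 1,2,4,6,7,8,9); it reads the same forward and backward, and the interval DP gives dp[1][13] = 7.

7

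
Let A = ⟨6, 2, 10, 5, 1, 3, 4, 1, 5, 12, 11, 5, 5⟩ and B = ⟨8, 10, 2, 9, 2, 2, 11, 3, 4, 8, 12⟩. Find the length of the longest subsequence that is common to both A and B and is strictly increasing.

A longest common strictly increasing subsequence is 2, 3, 4, 12 (length 4); it appears in order in both A and B, and no longer such subsequence exists.

4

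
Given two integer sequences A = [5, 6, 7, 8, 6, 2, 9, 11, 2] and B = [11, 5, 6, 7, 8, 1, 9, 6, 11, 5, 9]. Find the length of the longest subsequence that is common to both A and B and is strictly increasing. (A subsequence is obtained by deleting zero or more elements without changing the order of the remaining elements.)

6

For each value that appears in both, track the longest common increasing run ending there.
The best achievable length is 6; one witness is 5, 6, 7, 8, 9, 11 (A-positions 1,2,3,4,7,8, B-positions 2,3,4,5,7,9).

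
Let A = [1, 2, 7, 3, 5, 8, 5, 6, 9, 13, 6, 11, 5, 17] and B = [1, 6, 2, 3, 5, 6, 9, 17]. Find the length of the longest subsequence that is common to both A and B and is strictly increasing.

7

For each value that appears in both, track the longest common increasing run ending there.
The best achievable length is 7; one witness is 1, 2, 3, 5, 6, 9, 17 (A-positions 1,2,4,5,8,9,14, B-positions 1,3,4,5,6,7,8).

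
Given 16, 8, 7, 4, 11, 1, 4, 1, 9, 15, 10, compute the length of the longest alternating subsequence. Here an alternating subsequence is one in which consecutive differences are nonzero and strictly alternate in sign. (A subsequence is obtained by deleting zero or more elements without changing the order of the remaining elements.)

Track the best alternating length ending on an up-step vs a down-step at each position: up/down = 1/1, 1/2, 1/2, 1/2, 3/2, 1/4, 5/4, 1/6, 7/4, 7/2, 7/8.
The maximum over both is 8; one such subsequence is 16, 8, 11, 1, 4, 1, 15, 10.

8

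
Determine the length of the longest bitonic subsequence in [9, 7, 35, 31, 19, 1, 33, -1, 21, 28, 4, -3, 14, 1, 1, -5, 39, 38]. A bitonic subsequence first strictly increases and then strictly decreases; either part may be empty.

One longest bitonic subsequence is 9, 35, 31, 19, 1, -1, -3, -5 (positions 1,3,4,5,6,8,12,16): it rises to 35 then falls. Length 8 is optimal.

8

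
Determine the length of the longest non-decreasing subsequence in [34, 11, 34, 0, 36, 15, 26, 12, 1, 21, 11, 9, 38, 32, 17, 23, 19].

Let dp[i] be the longest non-decreasing subsequence ending at position i. Then dp = [1, 1, 2, 1, 3, 2, 3, 2, 2, 3, 3, 3, 4, 4, 4, 5, 5].
The maximum is 5; one witness is 0, 1, 11, 17, 23 at positions 4,9,11,15,16.

5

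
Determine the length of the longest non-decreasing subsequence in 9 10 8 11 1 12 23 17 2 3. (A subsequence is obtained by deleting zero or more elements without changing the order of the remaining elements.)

5

One longest non-decreasing subsequence is 9, 10, 11, 12, 23 (positions 1,2,4,6,7), of length 5; no longer one exists.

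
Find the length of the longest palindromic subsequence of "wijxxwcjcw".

6

One longest palindromic subsequence is wjxxjw (positions 1,3,4,5,8,10); it reads the same forward and backward, and the interval DP gives dp[1][10] = 6.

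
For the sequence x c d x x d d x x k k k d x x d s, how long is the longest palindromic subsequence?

One longest palindromic subsequence is dxxdkkkdxxd (positions 3,4,5,6,10,11,12,13,14,15,16); it reads the same forward and backward, and the interval DP gives dp[1][17] = 11.

11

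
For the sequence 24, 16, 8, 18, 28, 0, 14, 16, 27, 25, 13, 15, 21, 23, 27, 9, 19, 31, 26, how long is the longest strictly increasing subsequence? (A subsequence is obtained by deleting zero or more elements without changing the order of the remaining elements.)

7

One longest increasing subsequence is 8, 14, 16, 21, 23, 27, 31 (positions 3,7,8,13,14,15,18), of length 7; no longer one exists.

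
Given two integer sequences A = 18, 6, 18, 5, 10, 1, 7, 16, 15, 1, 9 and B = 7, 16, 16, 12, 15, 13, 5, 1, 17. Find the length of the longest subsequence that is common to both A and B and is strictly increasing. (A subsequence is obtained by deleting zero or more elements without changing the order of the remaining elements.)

A longest common strictly increasing subsequence is 7, 16 (length 2); it appears in order in both A and B, and no longer such subsequence exists.

2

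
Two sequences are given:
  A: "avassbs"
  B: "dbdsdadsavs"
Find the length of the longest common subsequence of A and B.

3

A longest common subsequence is avs (length 3); the LCS DP confirms no longer common subsequence exists.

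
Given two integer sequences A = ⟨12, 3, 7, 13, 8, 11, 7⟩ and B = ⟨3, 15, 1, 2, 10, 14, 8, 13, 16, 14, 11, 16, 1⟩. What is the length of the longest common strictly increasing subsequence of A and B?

3

For each value that appears in both, track the longest common increasing run ending there.
The best achievable length is 3; one witness is 3, 8, 11 (A-positions 2,5,6, B-positions 1,7,11).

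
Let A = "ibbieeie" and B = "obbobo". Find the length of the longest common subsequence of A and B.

2

Backtracking the LCS table gives one alignment: b (A2,B3) → b (A3,B5).
So the longest common subsequence has length 2.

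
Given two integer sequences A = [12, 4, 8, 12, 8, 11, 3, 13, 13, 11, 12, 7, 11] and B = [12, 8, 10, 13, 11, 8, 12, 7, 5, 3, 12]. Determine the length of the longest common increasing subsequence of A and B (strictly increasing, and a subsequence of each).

3

For each value that appears in both, track the longest common increasing run ending there.
The best achievable length is 3; one witness is 8, 11, 12 (A-positions 3,6,11, B-positions 2,5,7).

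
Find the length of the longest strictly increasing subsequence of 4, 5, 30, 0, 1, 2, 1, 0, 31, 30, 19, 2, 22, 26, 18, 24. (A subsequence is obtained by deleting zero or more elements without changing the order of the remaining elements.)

One longest increasing subsequence is 0, 1, 2, 19, 22, 26 (positions 4,5,6,11,13,14), of length 6; no longer one exists.

6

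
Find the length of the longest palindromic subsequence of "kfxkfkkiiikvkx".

9

One longest palindromic subsequence is xkkiiikkx (positions 3,4,7,8,9,10,11,13,14); it reads the same forward and backward, and the interval DP gives dp[1][14] = 9.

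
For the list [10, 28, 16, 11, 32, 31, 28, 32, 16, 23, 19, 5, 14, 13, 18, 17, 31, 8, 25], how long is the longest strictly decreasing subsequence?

8

One longest decreasing subsequence is 32, 31, 28, 23, 19, 14, 13, 8 (positions 5,6,7,10,11,13,14,18), of length 8; no longer one exists.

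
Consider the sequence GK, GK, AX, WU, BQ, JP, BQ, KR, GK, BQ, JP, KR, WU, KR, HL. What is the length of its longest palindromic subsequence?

7

One longest palindromic subsequence is WU JP BQ GK BQ JP WU (positions 4,6,7,9,10,11,13); it reads the same forward and backward, and the interval DP gives dp[1][15] = 7.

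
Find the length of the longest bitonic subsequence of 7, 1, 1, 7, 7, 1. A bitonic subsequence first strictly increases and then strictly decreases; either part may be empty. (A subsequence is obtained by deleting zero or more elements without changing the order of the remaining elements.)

One longest bitonic subsequence is 1, 7, 1 (positions 2,4,6): it rises to 7 then falls. Length 3 is optimal.

3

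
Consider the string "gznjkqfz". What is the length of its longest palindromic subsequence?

Using dp[i][j] = 2 + dp[i+1][j−1] if the ends match, else max(dp[i+1][j], dp[i][j−1]):
dp[1][8] = 3. A witness is zfz at positions 2,7,8.

3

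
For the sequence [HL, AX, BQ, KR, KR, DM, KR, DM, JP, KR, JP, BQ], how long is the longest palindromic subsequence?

One longest palindromic subsequence is BQ KR DM KR DM KR BQ (positions 3,5,6,7,8,10,12); it reads the same forward and backward, and the interval DP gives dp[1][12] = 7.

7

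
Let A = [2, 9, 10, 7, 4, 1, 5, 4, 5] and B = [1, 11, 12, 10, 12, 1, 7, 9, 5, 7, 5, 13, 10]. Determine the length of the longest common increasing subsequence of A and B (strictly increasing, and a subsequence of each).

A longest common strictly increasing subsequence is 1, 5 (length 2); it appears in order in both A and B, and no longer such subsequence exists.

2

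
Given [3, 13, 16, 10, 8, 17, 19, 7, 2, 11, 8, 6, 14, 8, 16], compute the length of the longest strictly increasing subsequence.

5

One longest increasing subsequence is 3, 13, 16, 17, 19 (positions 1,2,3,6,7), of length 5; no longer one exists.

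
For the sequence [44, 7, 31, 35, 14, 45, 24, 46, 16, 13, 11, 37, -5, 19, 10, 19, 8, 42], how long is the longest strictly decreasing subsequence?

8

Let dp[i] be the longest decreasing subsequence ending at position i. Then dp = [1, 2, 2, 2, 3, 1, 3, 1, 4, 5, 6, 2, 7, 4, 7, 4, 8, 2].
The maximum is 8; one witness is 44, 31, 24, 16, 13, 11, 10, 8 at positions 1,3,7,9,10,11,15,17.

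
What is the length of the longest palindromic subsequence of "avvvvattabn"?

Using dp[i][j] = 2 + dp[i+1][j−1] if the ends match, else max(dp[i+1][j], dp[i][j−1]):
dp[1][11] = 6. A witness is avvvva at positions 1,2,3,4,5,9.

6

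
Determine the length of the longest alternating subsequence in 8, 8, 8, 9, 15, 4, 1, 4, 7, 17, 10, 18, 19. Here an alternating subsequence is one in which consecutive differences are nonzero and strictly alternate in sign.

A longest alternating subsequence is 8, 9, 4, 17, 10, 18 (positions 1,4,6,10,11,12); its 5 consecutive differences strictly alternate in sign, and length 6 is optimal.

6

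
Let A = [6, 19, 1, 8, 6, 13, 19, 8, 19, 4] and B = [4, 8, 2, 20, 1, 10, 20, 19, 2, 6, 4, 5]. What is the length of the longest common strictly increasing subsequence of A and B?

2

A longest common strictly increasing subsequence is 8, 19 (length 2); it appears in order in both A and B, and no longer such subsequence exists.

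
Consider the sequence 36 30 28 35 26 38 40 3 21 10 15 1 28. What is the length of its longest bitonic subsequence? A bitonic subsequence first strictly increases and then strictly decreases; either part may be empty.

7

Let inc[i] be the LIS ending at i and dec[i] the longest strictly decreasing subsequence starting at i. inc = [1, 1, 1, 2, 1, 3, 4, 1, 2, 2, 3, 1, 4], dec = [7, 6, 5, 5, 4, 4, 4, 2, 3, 2, 2, 1, 1].
max_i inc[i]+dec[i]−1 = 7, with one witness 36, 30, 28, 26, 21, 15, 1.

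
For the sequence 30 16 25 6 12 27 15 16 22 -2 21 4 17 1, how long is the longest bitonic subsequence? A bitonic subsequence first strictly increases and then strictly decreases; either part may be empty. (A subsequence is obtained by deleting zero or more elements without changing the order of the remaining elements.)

8

Let inc[i] be the LIS ending at i and dec[i] the longest strictly decreasing subsequence starting at i. inc = [1, 1, 2, 1, 2, 3, 3, 4, 5, 1, 5, 2, 5, 2], dec = [6, 4, 5, 3, 3, 5, 3, 3, 4, 1, 3, 2, 2, 1].
max_i inc[i]+dec[i]−1 = 8, with one witness 6, 12, 15, 16, 22, 21, 17, 1.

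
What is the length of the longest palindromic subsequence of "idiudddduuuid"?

10

One longest palindromic subsequence is diudddduid (positions 2,3,4,5,6,7,8,11,12,13); it reads the same forward and backward, and the interval DP gives dp[1][13] = 10.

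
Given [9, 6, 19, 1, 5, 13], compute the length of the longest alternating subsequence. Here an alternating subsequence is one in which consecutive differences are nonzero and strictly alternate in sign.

A longest alternating subsequence is 9, 6, 19, 1, 5 (positions 1,2,3,4,5); its 4 consecutive differences strictly alternate in sign, and length 5 is optimal.

5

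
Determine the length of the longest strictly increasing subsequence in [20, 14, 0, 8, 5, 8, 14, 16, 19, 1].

6

Scanning left to right, the best length ending at each element is: 20→1, 14→1, 0→1, 8→2, 5→2, 8→3, 14→4, 16→5, 19→6, 1→2.
So the longest increasing subsequence has length 6, e.g. 0, 5, 8, 14, 16, 19.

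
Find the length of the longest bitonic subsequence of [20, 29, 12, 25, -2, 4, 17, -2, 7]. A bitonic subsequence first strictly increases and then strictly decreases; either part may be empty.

One longest bitonic subsequence is 20, 29, 25, 17, 7 (positions 1,2,4,7,9): it rises to 29 then falls. Length 5 is optimal.

5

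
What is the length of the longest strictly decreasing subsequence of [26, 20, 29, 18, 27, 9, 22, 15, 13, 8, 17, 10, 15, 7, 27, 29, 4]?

8

Let dp[i] be the longest decreasing subsequence ending at position i. Then dp = [1, 2, 1, 3, 2, 4, 3, 4, 5, 6, 4, 6, 5, 7, 2, 1, 8].
The maximum is 8; one witness is 26, 20, 18, 15, 13, 8, 7, 4 at positions 1,2,4,8,9,10,14,17.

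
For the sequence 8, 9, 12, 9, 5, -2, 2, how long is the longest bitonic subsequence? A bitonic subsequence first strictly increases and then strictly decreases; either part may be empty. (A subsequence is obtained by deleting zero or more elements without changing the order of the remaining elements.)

6

One longest bitonic subsequence is 8, 9, 12, 9, 5, 2 (positions 1,2,3,4,5,7): it rises to 12 then falls. Length 6 is optimal.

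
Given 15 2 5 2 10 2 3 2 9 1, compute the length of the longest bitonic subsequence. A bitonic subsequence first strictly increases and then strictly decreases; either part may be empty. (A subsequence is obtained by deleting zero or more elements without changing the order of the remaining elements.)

Let inc[i] be the LIS ending at i and dec[i] the longest strictly decreasing subsequence starting at i. inc = [1, 1, 2, 1, 3, 1, 2, 1, 3, 1], dec = [5, 2, 4, 2, 4, 2, 3, 2, 2, 1].
max_i inc[i]+dec[i]−1 = 6, with one witness 2, 5, 10, 3, 2, 1.

6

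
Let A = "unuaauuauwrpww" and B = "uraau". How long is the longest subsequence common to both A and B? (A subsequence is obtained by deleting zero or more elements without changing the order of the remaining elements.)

4

A longest common subsequence is uaau (length 4); the LCS DP confirms no longer common subsequence exists.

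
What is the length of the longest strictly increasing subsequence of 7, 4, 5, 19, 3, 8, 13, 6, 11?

4

One longest increasing subsequence is 4, 5, 8, 13 (positions 2,3,6,7), of length 4; no longer one exists.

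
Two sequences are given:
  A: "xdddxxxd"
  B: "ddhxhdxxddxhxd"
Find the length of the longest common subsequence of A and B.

A longest common subsequence is xdddxxd (length 7); the LCS DP confirms no longer common subsequence exists.

7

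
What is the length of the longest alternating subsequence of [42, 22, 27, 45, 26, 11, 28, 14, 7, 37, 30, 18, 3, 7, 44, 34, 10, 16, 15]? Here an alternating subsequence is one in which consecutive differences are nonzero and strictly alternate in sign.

12

A longest alternating subsequence is 42, 22, 27, 26, 28, 14, 37, 30, 44, 10, 16, 15 (positions 1,2,3,5,7,8,10,11,15,17,18,19); its 11 consecutive differences strictly alternate in sign, and length 12 is optimal.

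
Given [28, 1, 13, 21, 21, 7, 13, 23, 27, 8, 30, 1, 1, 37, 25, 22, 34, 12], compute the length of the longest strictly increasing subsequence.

7

Scanning left to right, the best length ending at each element is: 28→1, 1→1, 13→2, 21→3, 21→3, 7→2, 13→3, 23→4, 27→5, 8→3, 30→6, 1→1, 1→1, 37→7, 25→5, 22→4, 34→7, 12→4.
So the longest increasing subsequence has length 7, e.g. 1, 13, 21, 23, 27, 30, 37.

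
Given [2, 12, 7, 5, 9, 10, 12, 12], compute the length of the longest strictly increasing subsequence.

5

One longest increasing subsequence is 2, 7, 9, 10, 12 (positions 1,3,5,6,7), of length 5; no longer one exists.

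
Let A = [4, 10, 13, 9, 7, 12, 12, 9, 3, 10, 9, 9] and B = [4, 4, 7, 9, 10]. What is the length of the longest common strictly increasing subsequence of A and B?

4

For each value that appears in both, track the longest common increasing run ending there.
The best achievable length is 4; one witness is 4, 7, 9, 10 (A-positions 1,5,8,10, B-positions 1,3,4,5).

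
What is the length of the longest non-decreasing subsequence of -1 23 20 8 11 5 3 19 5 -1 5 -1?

4

Scanning left to right, the best length ending at each element is: -1→1, 23→2, 20→2, 8→2, 11→3, 5→2, 3→2, 19→4, 5→3, -1→2, 5→4, -1→3.
So the longest non-decreasing subsequence has length 4, e.g. -1, 8, 11, 19.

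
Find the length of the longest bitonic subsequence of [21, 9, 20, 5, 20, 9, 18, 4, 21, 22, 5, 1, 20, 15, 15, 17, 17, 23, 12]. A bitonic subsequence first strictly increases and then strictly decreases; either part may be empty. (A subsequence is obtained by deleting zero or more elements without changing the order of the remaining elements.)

8

Let inc[i] be the LIS ending at i and dec[i] the longest strictly decreasing subsequence starting at i. inc = [1, 1, 2, 1, 2, 2, 3, 1, 4, 5, 2, 1, 4, 3, 3, 4, 4, 6, 3], dec = [5, 4, 4, 3, 4, 3, 3, 2, 4, 4, 2, 1, 3, 2, 2, 2, 2, 2, 1].
max_i inc[i]+dec[i]−1 = 8, with one witness 5, 9, 18, 21, 22, 20, 17, 12.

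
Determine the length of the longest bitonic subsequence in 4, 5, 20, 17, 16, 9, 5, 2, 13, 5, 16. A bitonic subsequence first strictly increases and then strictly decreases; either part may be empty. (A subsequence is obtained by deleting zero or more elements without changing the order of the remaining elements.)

Let inc[i] be the LIS ending at i and dec[i] the longest strictly decreasing subsequence starting at i. inc = [1, 2, 3, 3, 3, 3, 2, 1, 4, 2, 5], dec = [2, 2, 6, 5, 4, 3, 2, 1, 2, 1, 1].
max_i inc[i]+dec[i]−1 = 8, with one witness 4, 5, 20, 17, 16, 9, 5, 2.

8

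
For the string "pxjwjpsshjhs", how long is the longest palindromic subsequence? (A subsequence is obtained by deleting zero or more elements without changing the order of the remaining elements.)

One longest palindromic subsequence is shjhs (positions 7,9,10,11,12); it reads the same forward and backward, and the interval DP gives dp[1][12] = 5.

5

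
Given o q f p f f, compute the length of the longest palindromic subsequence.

3

One longest palindromic subsequence is fff (positions 3,5,6); it reads the same forward and backward, and the interval DP gives dp[1][6] = 3.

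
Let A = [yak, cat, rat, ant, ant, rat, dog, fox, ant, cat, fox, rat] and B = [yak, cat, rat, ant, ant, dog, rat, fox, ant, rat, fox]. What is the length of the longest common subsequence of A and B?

9

Backtracking the LCS table gives one alignment: yak (A1,B1) → cat (A2,B2) → rat (A3,B3) → ant (A4,B4) → ant (A5,B5) → rat (A6,B7) → fox (A8,B8) → ant (A9,B9) → fox (A11,B11).
So the longest common subsequence has length 9.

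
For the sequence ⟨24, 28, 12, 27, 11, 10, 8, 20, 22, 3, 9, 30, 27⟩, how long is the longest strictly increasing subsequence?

Let dp[i] be the longest increasing subsequence ending at position i. Then dp = [1, 2, 1, 2, 1, 1, 1, 2, 3, 1, 2, 4, 4].
The maximum is 4; one witness is 12, 20, 22, 30 at positions 3,8,9,12.

4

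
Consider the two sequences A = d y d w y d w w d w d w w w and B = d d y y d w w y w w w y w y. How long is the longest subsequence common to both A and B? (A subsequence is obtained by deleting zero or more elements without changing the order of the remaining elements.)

10

A longest common subsequence is dyydwwwwww (length 10); the LCS DP confirms no longer common subsequence exists.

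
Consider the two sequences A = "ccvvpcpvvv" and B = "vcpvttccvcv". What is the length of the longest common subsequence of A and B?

A longest common subsequence is vcpvvv (length 6); the LCS DP confirms no longer common subsequence exists.

6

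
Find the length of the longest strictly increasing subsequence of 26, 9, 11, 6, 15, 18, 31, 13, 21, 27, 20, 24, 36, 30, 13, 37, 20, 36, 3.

8

One longest increasing subsequence is 9, 11, 15, 18, 21, 27, 36, 37 (positions 2,3,5,6,9,10,13,16), of length 8; no longer one exists.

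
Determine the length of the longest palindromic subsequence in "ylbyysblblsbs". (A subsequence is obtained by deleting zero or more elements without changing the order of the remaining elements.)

Using dp[i][j] = 2 + dp[i+1][j−1] if the ends match, else max(dp[i+1][j], dp[i][j−1]):
dp[1][13] = 7. A witness is sblblbs at positions 6,7,8,9,10,12,13.

7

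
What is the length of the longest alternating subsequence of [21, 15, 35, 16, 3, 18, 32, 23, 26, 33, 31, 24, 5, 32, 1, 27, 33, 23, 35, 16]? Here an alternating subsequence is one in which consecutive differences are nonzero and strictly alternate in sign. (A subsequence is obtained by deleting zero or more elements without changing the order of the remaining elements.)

14

Track the best alternating length ending on an up-step vs a down-step at each position: up/down = 1/1, 1/2, 3/1, 3/4, 1/4, 5/4, 5/4, 5/6, 7/6, 7/4, 7/8, 7/8, 5/8, 9/8, 1/10, 11/10, 11/4, 11/12, 13/1, 11/14.
The maximum over both is 14; one such subsequence is 21, 15, 35, 16, 32, 23, 33, 31, 32, 1, 27, 23, 35, 16.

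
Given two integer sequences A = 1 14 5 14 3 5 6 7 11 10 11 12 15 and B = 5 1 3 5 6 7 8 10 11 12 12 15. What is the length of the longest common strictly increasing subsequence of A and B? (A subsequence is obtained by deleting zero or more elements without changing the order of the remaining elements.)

9

A longest common strictly increasing subsequence is 1, 3, 5, 6, 7, 10, 11, 12, 15 (length 9); it appears in order in both A and B, and no longer such subsequence exists.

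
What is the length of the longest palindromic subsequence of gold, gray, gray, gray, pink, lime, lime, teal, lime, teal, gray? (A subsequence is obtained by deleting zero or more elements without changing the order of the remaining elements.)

Using dp[i][j] = 2 + dp[i+1][j−1] if the ends match, else max(dp[i+1][j], dp[i][j−1]):
dp[1][11] = 5. A witness is gray teal lime teal gray at positions 2,8,9,10,11.

5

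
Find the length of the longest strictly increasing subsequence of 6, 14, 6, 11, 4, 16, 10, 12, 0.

3

Scanning left to right, the best length ending at each element is: 6→1, 14→2, 6→1, 11→2, 4→1, 16→3, 10→2, 12→3, 0→1.
So the longest increasing subsequence has length 3, e.g. 6, 14, 16.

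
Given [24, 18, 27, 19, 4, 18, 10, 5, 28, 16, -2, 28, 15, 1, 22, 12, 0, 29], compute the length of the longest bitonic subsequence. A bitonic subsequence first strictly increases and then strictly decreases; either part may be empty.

8

One longest bitonic subsequence is 24, 27, 19, 18, 16, 15, 12, 0 (positions 1,3,4,6,10,13,16,17): it rises to 27 then falls. Length 8 is optimal.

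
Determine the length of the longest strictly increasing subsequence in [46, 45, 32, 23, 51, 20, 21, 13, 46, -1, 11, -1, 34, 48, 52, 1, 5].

Scanning left to right, the best length ending at each element is: 46→1, 45→1, 32→1, 23→1, 51→2, 20→1, 21→2, 13→1, 46→3, -1→1, 11→2, -1→1, 34→3, 48→4, 52→5, 1→2, 5→3.
So the longest increasing subsequence has length 5, e.g. 20, 21, 46, 48, 52.

5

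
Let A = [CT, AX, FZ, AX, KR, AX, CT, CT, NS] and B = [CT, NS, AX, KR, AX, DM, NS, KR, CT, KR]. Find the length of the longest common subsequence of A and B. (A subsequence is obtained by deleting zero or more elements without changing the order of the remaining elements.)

A longest common subsequence is CT, AX, AX, KR, CT (length 5); the LCS DP confirms no longer common subsequence exists.

5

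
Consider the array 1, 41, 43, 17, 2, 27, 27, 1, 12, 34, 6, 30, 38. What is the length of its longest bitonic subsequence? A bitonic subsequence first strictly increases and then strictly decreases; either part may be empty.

One longest bitonic subsequence is 1, 41, 43, 27, 12, 6 (positions 1,2,3,7,9,11): it rises to 43 then falls. Length 6 is optimal.

6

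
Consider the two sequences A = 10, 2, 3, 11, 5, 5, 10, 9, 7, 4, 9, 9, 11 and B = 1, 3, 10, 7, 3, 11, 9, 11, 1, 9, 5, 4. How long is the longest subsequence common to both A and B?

Backtracking the LCS table gives one alignment: 10 (A1,B3) → 3 (A3,B5) → 11 (A4,B8) → 5 (A6,B11) → 4 (A10,B12).
So the longest common subsequence has length 5.

5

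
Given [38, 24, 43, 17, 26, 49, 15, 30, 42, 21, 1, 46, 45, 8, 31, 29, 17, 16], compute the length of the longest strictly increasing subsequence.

5

Let dp[i] be the longest increasing subsequence ending at position i. Then dp = [1, 1, 2, 1, 2, 3, 1, 3, 4, 2, 1, 5, 5, 2, 4, 3, 3, 3].
The maximum is 5; one witness is 24, 26, 30, 42, 46 at positions 2,5,8,9,12.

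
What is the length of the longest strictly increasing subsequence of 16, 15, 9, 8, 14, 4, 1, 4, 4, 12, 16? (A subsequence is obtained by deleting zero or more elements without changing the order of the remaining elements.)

One longest increasing subsequence is 1, 4, 12, 16 (positions 7,8,10,11), of length 4; no longer one exists.

4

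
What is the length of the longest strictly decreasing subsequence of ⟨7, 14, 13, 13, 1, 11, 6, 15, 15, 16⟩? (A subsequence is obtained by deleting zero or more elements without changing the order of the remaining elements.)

4

Let dp[i] be the longest decreasing subsequence ending at position i. Then dp = [1, 1, 2, 2, 3, 3, 4, 1, 1, 1].
The maximum is 4; one witness is 14, 13, 11, 6 at positions 2,3,6,7.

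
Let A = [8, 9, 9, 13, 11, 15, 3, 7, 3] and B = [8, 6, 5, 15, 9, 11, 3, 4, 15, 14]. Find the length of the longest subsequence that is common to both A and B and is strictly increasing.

A longest common strictly increasing subsequence is 8, 9, 11, 15 (length 4); it appears in order in both A and B, and no longer such subsequence exists.

4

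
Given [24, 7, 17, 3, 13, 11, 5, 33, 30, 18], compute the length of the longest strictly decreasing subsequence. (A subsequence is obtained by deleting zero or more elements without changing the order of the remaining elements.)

5

One longest decreasing subsequence is 24, 17, 13, 11, 5 (positions 1,3,5,6,7), of length 5; no longer one exists.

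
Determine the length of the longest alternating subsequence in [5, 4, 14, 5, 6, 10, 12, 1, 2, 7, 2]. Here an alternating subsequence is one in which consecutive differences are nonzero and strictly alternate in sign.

A longest alternating subsequence is 5, 4, 14, 5, 6, 1, 7, 2 (positions 1,2,3,4,5,8,10,11); its 7 consecutive differences strictly alternate in sign, and length 8 is optimal.

8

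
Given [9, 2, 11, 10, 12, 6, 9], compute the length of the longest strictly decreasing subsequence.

Let dp[i] be the longest decreasing subsequence ending at position i. Then dp = [1, 2, 1, 2, 1, 3, 3].
The maximum is 3; one witness is 11, 10, 6 at positions 3,4,6.

3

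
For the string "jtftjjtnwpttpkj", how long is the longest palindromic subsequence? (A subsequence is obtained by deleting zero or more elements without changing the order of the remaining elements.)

8

Using dp[i][j] = 2 + dp[i+1][j−1] if the ends match, else max(dp[i+1][j], dp[i][j−1]):
dp[1][15] = 8. A witness is jttjjttj at positions 1,2,4,5,6,11,12,15.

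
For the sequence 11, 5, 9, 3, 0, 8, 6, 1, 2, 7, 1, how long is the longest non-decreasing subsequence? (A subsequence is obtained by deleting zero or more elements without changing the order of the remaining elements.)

4

One longest non-decreasing subsequence is 0, 1, 2, 7 (positions 5,8,9,10), of length 4; no longer one exists.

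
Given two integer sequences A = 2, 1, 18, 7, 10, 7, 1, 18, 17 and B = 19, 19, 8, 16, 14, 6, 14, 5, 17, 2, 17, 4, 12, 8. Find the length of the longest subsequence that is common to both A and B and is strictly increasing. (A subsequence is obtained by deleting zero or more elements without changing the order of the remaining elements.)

2

For each value that appears in both, track the longest common increasing run ending there.
The best achievable length is 2; one witness is 2, 17 (A-positions 1,9, B-positions 10,11).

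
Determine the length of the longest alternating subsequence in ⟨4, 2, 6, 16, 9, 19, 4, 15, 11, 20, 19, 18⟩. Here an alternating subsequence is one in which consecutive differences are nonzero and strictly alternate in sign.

10

Track the best alternating length ending on an up-step vs a down-step at each position: up/down = 1/1, 1/2, 3/1, 3/1, 3/4, 5/1, 3/6, 7/6, 7/8, 9/1, 9/10, 9/10.
The maximum over both is 10; one such subsequence is 4, 2, 16, 9, 19, 4, 15, 11, 20, 19.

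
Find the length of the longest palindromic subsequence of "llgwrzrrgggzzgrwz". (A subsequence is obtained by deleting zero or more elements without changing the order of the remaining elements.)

One longest palindromic subsequence is wrzgggzrw (positions 4,5,6,9,10,11,13,15,16); it reads the same forward and backward, and the interval DP gives dp[1][17] = 9.

9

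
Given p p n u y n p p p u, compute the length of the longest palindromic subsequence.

One longest palindromic subsequence is ppnynpp (positions 1,2,3,5,6,8,9); it reads the same forward and backward, and the interval DP gives dp[1][10] = 7.

7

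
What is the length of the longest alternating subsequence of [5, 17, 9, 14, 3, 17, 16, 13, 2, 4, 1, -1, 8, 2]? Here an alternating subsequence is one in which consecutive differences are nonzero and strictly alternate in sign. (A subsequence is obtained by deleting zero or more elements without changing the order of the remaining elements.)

11

Track the best alternating length ending on an up-step vs a down-step at each position: up/down = 1/1, 2/1, 2/3, 4/3, 1/5, 6/1, 6/7, 6/7, 1/7, 8/7, 1/9, 1/9, 10/7, 10/11.
The maximum over both is 11; one such subsequence is 5, 17, 9, 14, 3, 17, 2, 4, 1, 8, 2.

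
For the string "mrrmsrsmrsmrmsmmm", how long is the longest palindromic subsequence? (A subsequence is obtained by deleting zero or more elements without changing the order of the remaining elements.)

11

Using dp[i][j] = 2 + dp[i+1][j−1] if the ends match, else max(dp[i+1][j], dp[i][j−1]):
dp[1][17] = 11. A witness is mmmsmrmsmmm at positions 1,4,8,10,11,12,13,14,15,16,17.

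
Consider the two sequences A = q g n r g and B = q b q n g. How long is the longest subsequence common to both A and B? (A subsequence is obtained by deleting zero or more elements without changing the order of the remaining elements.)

Backtracking the LCS table gives one alignment: q (A1,B3) → n (A3,B4) → g (A5,B5).
So the longest common subsequence has length 3.

3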